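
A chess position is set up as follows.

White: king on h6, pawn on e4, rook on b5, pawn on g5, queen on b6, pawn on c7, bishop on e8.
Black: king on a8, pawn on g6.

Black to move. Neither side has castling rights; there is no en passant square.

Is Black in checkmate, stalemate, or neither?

stalemate

Black to move; black king on a8.
In check: no.
King squares — a7: attacked by Qb6; b7: attacked by Qb6; b8: attacked by Qb6.
Legal moves for Black: none.
Not in check and no legal moves → stalemate.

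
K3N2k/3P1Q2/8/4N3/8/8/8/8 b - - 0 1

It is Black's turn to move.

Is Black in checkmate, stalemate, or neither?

stalemate

Black to move; black king on h8.
In check: no.
King squares — g7: attacked by Qf7; h7: attacked by Qf7; g8: attacked by Qf7.
Legal moves for Black: none.
Not in check and no legal moves → stalemate.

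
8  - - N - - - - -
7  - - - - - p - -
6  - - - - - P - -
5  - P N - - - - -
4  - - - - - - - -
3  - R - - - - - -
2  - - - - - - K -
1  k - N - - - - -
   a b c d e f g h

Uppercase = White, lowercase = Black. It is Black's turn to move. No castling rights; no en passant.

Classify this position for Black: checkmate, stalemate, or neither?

stalemate

Black to move; black king on a1.
In check: no.
King squares — b1: attacked by Rb3; a2: attacked by Nc1; b2: attacked by Rb3.
Legal moves for Black: none.
Not in check and no legal moves → stalemate.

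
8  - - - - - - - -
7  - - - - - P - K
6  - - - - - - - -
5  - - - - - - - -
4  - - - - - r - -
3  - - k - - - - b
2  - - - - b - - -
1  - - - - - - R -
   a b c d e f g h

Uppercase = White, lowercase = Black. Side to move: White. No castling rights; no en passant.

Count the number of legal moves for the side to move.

White to move; king on h7.
In check: no.
Legal moves: Kh8, Kg8, Kg7, Kh6, Kg6, Rg8, Rg7, Rg6, Rg5, Rg4, Rg3+, Rg2, Rh1, Rf1, Re1, Rd1, Rc1+, Rb1, Ra1, f8=Q, f8=R, f8=B, f8=N.
Count: 23.

23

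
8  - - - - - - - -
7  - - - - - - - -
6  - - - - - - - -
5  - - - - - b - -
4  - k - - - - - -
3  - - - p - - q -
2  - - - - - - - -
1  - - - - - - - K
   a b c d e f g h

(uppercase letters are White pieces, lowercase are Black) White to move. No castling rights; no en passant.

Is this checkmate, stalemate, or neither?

stalemate

White to move; white king on h1.
In check: no.
King squares — g1: attacked by Qg3; g2: attacked by Qg3; h2: attacked by Qg3.
Legal moves for White: none.
Not in check and no legal moves → stalemate.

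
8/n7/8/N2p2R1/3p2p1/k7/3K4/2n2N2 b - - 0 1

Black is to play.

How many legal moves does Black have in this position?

13

Black to move; king on a3.
In check: no.
Legal moves: Nc8, Nc6, Nb5, Kb4, Ka4, Kb2, Ka2, Nd3, Nb3+, Ne2, Na2, g3, d3.
Count: 13.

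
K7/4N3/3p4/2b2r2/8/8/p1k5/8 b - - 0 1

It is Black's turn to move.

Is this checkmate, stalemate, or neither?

neither

Black to move; black king on c2.
In check: no.
Legal moves for Black include: Rf8+, Rf7, Rf6, Rh5, Rg5, Re5, Rd5, Rf4, Rf3, Rf2, Rf1, Ba7, Bb6, Bd4, Bb4, Be3, Ba3, Bf2, ... (list truncated; more exist).
Black has legal moves and is not in check → neither.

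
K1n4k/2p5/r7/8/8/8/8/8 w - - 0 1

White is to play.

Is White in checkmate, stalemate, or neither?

White to move; white king on a8.
In check: yes, from the black rook on a6.
King squares — a7: attacked by Ra6; b7: available; b8: available.
Legal moves for White: Kb8, Kb7.
White is in check but has 2 legal moves → neither.

neither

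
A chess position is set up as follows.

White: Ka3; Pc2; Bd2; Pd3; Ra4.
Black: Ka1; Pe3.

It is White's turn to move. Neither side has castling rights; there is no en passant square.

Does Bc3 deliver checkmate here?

After Bc3: black king on a1; in check: yes, from the white bishop on c3.
Black has 1 legal reply: Kb1.
In check but a legal move exists → not checkmate.

no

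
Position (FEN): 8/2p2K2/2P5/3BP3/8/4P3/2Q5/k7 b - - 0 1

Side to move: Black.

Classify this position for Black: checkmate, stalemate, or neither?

Black to move; black king on a1.
In check: no.
King squares — b1: attacked by Qc2; a2: attacked by Qc2; b2: attacked by Qc2.
Legal moves for Black: none.
Not in check and no legal moves → stalemate.

stalemate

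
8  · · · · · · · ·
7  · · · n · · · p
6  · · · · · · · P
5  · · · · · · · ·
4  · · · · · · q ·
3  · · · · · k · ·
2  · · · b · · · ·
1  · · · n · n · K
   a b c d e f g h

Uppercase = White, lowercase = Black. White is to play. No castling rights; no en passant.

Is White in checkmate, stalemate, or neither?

White to move; white king on h1.
In check: no.
King squares — g1: attacked by Qg4; g2: attacked by Kf3; h2: attacked by Nf1.
Legal moves for White: none.
Not in check and no legal moves → stalemate.

stalemate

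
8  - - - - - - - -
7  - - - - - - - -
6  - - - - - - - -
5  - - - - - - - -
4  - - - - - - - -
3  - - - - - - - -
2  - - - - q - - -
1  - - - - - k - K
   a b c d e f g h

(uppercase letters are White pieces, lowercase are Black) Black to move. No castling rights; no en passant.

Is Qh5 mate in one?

After Qh5: white king on h1; in check: yes, from the black queen on h5.
King squares — g1: attacked by Kf1; g2: attacked by Kf1; h2: attacked by Qh5.
White has no legal moves → checkmate.

yes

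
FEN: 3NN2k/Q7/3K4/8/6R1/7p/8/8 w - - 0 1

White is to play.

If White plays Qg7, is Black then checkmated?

yes

After Qg7: black king on h8; in check: yes, from the white queen on g7.
King squares — g7: attacked by Rg4; h7: attacked by Qg7; g8: attacked by Qg7.
Black has no legal moves → checkmate.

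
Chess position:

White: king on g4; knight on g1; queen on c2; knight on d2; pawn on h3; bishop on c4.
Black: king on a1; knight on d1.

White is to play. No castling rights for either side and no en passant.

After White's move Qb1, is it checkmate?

yes

After Qb1: black king on a1; in check: yes, from the white queen on b1.
King squares — b1: attacked by Nd2; a2: attacked by Qb1; b2: attacked by Qb1.
Black has no legal moves → checkmate.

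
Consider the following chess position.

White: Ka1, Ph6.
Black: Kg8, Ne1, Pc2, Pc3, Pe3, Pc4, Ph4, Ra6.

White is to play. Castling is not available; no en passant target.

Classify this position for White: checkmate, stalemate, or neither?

White to move; white king on a1.
In check: yes, from the black rook on a6.
King squares — b1: attacked by Pc2; a2: attacked by Ra6; b2: attacked by Pc3.
Legal moves for White: none.
In check with no legal moves → checkmate.

checkmate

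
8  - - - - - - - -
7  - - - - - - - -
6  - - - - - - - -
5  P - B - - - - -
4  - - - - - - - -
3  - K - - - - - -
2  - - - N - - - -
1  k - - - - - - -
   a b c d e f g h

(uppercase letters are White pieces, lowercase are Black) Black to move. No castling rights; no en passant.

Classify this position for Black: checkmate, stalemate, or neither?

Black to move; black king on a1.
In check: no.
King squares — b1: attacked by Nd2; a2: attacked by Kb3; b2: attacked by Kb3.
Legal moves for Black: none.
Not in check and no legal moves → stalemate.

stalemate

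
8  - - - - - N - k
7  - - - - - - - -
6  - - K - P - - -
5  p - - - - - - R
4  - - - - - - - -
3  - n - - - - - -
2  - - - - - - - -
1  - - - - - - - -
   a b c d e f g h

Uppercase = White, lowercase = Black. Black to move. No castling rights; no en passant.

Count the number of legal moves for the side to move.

2

Black to move; king on h8.
In check: yes, from the white rook on h5.
Legal moves: Kg8, Kg7.
Count: 2.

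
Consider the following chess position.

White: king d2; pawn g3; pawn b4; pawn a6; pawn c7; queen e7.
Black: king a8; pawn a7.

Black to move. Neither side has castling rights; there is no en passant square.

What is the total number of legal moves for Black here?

Black to move; king on a8.
In check: no.
Legal moves: none.
Count: 0.

0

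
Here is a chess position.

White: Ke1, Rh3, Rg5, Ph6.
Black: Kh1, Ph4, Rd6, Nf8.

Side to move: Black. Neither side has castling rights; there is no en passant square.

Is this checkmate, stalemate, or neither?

checkmate

Black to move; black king on h1.
In check: yes, from the white rook on h3.
King squares — g1: attacked by Rg5; g2: attacked by Rg5; h2: attacked by Rh3.
Legal moves for Black: none.
In check with no legal moves → checkmate.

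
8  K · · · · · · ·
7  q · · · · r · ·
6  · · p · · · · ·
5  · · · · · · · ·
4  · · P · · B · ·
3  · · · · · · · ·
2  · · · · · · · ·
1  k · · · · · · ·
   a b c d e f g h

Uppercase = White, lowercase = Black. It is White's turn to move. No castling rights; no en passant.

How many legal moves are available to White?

0

White to move; king on a8.
In check: yes, from the black queen on a7.
Legal moves: none.
Count: 0.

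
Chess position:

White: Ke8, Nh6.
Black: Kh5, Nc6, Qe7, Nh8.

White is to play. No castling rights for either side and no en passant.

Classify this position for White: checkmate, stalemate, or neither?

White to move; white king on e8.
In check: yes, from the black queen on e7.
King squares — d7: attacked by Qe7; e7: attacked by Nc6; f7: attacked by Qe7; d8: attacked by Nc6; f8: attacked by Qe7.
Legal moves for White: none.
In check with no legal moves → checkmate.

checkmate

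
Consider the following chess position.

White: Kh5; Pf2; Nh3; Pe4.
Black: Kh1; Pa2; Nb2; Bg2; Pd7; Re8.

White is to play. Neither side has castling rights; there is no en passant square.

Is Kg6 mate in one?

After Kg6: black king on h1; in check: no.
Black is not in check, so this cannot be checkmate.

no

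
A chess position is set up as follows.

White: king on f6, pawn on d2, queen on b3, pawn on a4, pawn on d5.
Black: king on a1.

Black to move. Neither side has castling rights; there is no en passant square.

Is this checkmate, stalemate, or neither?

Black to move; black king on a1.
In check: no.
King squares — b1: attacked by Qb3; a2: attacked by Qb3; b2: attacked by Qb3.
Legal moves for Black: none.
Not in check and no legal moves → stalemate.

stalemate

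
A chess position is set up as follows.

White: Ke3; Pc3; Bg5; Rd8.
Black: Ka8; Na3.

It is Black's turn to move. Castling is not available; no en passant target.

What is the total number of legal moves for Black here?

Black to move; king on a8.
In check: yes, from the white rook on d8.
Legal moves: Kb7, Ka7.
Count: 2.

2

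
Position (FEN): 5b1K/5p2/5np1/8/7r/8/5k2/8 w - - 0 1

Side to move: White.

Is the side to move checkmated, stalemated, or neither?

White to move; white king on h8.
In check: yes, from the black rook on h4.
King squares — g7: attacked by Bf8; h7: attacked by Rh4; g8: attacked by Nf6.
Legal moves for White: none.
In check with no legal moves → checkmate.

checkmate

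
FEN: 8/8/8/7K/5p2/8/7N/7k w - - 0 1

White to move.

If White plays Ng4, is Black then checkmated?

no

After Ng4: black king on h1; in check: no.
Black is not in check, so this cannot be checkmate.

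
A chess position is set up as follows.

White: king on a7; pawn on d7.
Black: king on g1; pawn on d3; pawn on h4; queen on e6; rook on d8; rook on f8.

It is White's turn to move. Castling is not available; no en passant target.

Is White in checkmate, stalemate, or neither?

White to move; white king on a7.
In check: no.
Legal moves for White: Kb7.
White has 1 legal move and is not in check → neither.

neither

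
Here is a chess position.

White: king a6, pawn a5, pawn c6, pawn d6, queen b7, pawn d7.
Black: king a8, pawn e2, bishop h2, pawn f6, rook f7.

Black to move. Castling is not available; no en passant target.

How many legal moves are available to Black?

0

Black to move; king on a8.
In check: yes, from the white queen on b7.
Legal moves: none.
Count: 0.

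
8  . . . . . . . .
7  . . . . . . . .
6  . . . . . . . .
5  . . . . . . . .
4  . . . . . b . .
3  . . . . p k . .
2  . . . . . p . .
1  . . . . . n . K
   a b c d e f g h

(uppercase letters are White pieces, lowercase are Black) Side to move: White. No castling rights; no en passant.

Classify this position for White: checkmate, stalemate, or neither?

White to move; white king on h1.
In check: no.
King squares — g1: attacked by Pf2; g2: attacked by Kf3; h2: attacked by Nf1.
Legal moves for White: none.
Not in check and no legal moves → stalemate.

stalemate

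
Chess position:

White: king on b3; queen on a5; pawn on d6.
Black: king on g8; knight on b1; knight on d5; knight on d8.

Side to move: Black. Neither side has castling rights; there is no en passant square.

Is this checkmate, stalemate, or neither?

Black to move; black king on g8.
In check: no.
Legal moves for Black include: Kh8, Kf8, Kh7, Kg7, Kf7, Nf7, Nb7, Ne6, Nc6, Ne7, Nc7, Nf6, Nb6, Nf4, Nb4, Ne3, Ndc3, Nbc3, ... (list truncated; more exist).
Black has legal moves and is not in check → neither.

neither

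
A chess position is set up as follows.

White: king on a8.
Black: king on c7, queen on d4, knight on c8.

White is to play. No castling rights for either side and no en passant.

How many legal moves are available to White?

0

White to move; king on a8.
In check: no.
Legal moves: none.
Count: 0.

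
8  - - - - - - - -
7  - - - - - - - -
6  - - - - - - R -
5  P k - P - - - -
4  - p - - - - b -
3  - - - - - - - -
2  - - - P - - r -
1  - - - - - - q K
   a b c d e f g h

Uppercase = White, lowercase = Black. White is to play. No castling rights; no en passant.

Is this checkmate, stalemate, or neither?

White to move; white king on h1.
In check: yes, from the black queen on g1.
King squares — g1: attacked by Rg2; g2: attacked by Qg1; h2: attacked by Qg1.
Legal moves for White: none.
In check with no legal moves → checkmate.

checkmate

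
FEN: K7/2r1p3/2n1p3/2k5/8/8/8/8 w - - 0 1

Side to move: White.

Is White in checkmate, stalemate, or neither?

White to move; white king on a8.
In check: no.
King squares — a7: attacked by Nc6; b7: attacked by Rc7; b8: attacked by Nc6.
Legal moves for White: none.
Not in check and no legal moves → stalemate.

stalemate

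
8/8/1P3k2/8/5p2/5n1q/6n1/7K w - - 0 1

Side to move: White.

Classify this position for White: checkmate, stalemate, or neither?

checkmate

White to move; white king on h1.
In check: yes, from the black queen on h3.
King squares — g1: attacked by Nf3; g2: attacked by Qh3; h2: attacked by Nf3.
Legal moves for White: none.
In check with no legal moves → checkmate.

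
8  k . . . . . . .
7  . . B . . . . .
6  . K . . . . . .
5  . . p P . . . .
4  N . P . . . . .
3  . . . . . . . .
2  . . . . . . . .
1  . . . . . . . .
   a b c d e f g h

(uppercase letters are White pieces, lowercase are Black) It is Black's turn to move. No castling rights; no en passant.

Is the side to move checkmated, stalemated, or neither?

Black to move; black king on a8.
In check: no.
King squares — a7: attacked by Kb6; b7: attacked by Kb6; b8: attacked by Bc7.
Legal moves for Black: none.
Not in check and no legal moves → stalemate.

stalemate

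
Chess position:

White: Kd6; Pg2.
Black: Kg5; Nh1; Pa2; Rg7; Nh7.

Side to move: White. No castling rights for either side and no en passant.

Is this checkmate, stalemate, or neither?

neither

White to move; white king on d6.
In check: no.
Legal moves for White: Ke6, Kc6, Ke5, Kd5, Kc5, g3, g4.
White has 7 legal moves and is not in check → neither.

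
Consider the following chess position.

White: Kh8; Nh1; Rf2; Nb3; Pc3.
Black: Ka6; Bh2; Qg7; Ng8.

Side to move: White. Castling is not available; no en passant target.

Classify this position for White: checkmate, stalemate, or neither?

White to move; white king on h8.
In check: yes, from the black queen on g7.
King squares — g7: available; h7: attacked by Qg7; g8: attacked by Qg7.
Legal moves for White: Kxg7.
White is in check but has 1 legal move → neither.

neither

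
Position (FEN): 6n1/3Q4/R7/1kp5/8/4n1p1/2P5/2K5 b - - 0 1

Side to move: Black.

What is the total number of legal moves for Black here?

Black to move; king on b5.
In check: yes, from the white queen on d7.
Legal moves: Kxa6, Kc4, Kb4.
Count: 3.

3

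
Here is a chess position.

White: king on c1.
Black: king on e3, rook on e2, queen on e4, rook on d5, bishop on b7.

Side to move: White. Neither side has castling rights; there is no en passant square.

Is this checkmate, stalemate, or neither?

stalemate

White to move; white king on c1.
In check: no.
King squares — b1: attacked by Qe4; d1: attacked by Rd5; b2: attacked by Re2; c2: attacked by Re2; d2: attacked by Re2.
Legal moves for White: none.
Not in check and no legal moves → stalemate.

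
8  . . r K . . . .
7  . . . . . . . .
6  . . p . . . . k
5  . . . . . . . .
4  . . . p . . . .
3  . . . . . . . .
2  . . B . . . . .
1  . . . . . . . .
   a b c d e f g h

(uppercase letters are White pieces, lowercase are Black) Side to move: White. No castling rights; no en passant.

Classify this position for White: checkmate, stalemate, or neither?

White to move; white king on d8.
In check: yes, from the black rook on c8.
King squares — c7: attacked by Rc8; d7: available; e7: available; c8: available; e8: attacked by Rc8.
Legal moves for White: Kxc8, Ke7, Kd7.
White is in check but has 3 legal moves → neither.

neither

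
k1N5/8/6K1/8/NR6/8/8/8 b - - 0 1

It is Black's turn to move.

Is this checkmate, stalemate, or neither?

stalemate

Black to move; black king on a8.
In check: no.
King squares — a7: attacked by Nc8; b7: attacked by Rb4; b8: attacked by Rb4.
Legal moves for Black: none.
Not in check and no legal moves → stalemate.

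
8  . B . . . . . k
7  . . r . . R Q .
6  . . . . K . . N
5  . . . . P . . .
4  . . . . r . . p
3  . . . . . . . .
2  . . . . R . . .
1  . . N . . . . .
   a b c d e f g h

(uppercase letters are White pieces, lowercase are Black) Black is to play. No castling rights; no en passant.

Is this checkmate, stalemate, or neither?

checkmate

Black to move; black king on h8.
In check: yes, from the white queen on g7.
King squares — g7: attacked by Rf7; h7: attacked by Qg7; g8: attacked by Nh6.
Legal moves for Black: none.
In check with no legal moves → checkmate.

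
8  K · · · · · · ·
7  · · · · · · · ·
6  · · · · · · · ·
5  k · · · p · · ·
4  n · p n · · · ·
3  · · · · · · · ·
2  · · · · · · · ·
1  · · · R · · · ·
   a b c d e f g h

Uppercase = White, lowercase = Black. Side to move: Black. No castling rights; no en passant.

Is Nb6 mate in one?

no

After Nb6: white king on a8; in check: yes, from the black knight on b6.
White has 3 legal replies: Kb8, Kb7, Ka7.
In check but a legal move exists → not checkmate.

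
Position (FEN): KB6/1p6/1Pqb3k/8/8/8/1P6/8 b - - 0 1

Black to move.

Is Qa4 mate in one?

After Qa4: white king on a8; in check: yes, from the black queen on a4.
White has 2 legal replies: Kxb7, Ba7.
In check but a legal move exists → not checkmate.

no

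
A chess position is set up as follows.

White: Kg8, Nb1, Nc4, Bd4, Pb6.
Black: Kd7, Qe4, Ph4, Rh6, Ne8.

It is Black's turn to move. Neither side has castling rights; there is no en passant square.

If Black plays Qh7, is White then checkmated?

After Qh7: white king on g8; in check: yes, from the black queen on h7.
White has 1 legal reply: Kf8.
In check but a legal move exists → not checkmate.

no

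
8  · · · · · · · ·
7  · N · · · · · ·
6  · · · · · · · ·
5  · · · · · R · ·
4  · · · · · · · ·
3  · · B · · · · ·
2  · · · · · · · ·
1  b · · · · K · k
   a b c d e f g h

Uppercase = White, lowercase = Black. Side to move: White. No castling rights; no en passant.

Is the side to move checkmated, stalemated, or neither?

neither

White to move; white king on f1.
In check: no.
Legal moves for White include: Nd8, Nd6, Nc5, Na5, Rf8, Rf7, Rf6, Rh5#, Rg5, Re5, Rd5, Rc5, Rb5, Ra5, Rf4, Rf3, Rf2, Bh8, ... (list truncated; more exist).
White has legal moves and is not in check → neither.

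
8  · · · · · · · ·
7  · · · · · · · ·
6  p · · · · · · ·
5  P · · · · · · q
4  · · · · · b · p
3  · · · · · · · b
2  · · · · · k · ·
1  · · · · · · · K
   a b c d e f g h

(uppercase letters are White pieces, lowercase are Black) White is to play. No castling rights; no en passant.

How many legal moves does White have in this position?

0

White to move; king on h1.
In check: no.
Legal moves: none.
Count: 0.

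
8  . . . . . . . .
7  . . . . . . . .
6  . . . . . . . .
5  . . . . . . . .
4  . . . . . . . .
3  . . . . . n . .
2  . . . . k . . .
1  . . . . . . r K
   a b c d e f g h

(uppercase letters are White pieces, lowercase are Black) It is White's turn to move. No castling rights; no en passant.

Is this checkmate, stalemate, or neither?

checkmate

White to move; white king on h1.
In check: yes, from the black rook on g1.
King squares — g1: attacked by Nf3; g2: attacked by Rg1; h2: attacked by Nf3.
Legal moves for White: none.
In check with no legal moves → checkmate.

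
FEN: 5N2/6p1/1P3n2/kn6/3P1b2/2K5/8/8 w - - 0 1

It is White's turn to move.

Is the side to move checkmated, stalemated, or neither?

White to move; white king on c3.
In check: yes, from the black knight on b5.
King squares — b2: available; c2: available; d2: attacked by Bf4; b3: available; d3: available; b4: attacked by Ka5; c4: available; d4: own pawn.
Legal moves for White: Kc4, Kd3, Kb3, Kc2, Kb2.
White is in check but has 5 legal moves → neither.

neither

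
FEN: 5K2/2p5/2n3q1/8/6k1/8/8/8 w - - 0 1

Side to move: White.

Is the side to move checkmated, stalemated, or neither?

White to move; white king on f8.
In check: no.
King squares — e7: attacked by Nc6; f7: attacked by Qg6; g7: attacked by Qg6; e8: attacked by Qg6; g8: attacked by Qg6.
Legal moves for White: none.
Not in check and no legal moves → stalemate.

stalemate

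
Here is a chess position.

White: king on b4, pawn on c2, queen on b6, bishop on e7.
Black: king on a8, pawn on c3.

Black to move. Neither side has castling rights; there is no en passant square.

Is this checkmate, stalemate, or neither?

stalemate

Black to move; black king on a8.
In check: no.
King squares — a7: attacked by Qb6; b7: attacked by Qb6; b8: attacked by Qb6.
Legal moves for Black: none.
Not in check and no legal moves → stalemate.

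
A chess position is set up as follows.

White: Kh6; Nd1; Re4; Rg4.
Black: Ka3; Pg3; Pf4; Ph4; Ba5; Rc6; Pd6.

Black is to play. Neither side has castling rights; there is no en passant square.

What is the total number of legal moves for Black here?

Black to move; king on a3.
In check: no.
Legal moves: Rc8, Rc7, Rb6, Ra6, Rc5, Rc4, Rc3, Rc2, Rc1, Bd8, Bc7, Bb6, Bb4, Bc3, Bd2, Be1, Kb3, Ka2, d5+, h3, f3, g2.
Count: 22.

22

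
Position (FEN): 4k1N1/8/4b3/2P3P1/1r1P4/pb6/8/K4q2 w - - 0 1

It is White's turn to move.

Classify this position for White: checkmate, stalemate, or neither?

checkmate

White to move; white king on a1.
In check: yes, from the black queen on f1.
King squares — b1: attacked by Qf1; a2: attacked by Bb3; b2: attacked by Pa3.
Legal moves for White: none.
In check with no legal moves → checkmate.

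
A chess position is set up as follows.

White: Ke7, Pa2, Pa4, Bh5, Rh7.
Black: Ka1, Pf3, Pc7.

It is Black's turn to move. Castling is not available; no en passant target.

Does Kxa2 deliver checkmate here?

After Kxa2: white king on e7; in check: no.
White is not in check, so this cannot be checkmate.

no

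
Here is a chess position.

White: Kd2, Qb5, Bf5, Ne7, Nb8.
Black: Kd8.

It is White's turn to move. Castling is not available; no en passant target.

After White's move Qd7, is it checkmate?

yes

After Qd7: black king on d8; in check: yes, from the white queen on d7.
King squares — c7: attacked by Qd7; d7: attacked by Bf5; e7: attacked by Qd7; c8: attacked by Qd7; e8: attacked by Qd7.
Black has no legal moves → checkmate.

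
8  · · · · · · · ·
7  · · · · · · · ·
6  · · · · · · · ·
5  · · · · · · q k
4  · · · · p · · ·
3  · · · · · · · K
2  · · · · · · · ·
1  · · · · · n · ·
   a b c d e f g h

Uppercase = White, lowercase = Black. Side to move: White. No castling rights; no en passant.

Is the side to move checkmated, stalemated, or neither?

stalemate

White to move; white king on h3.
In check: no.
King squares — g2: attacked by Qg5; h2: attacked by Nf1; g3: attacked by Nf1; g4: attacked by Qg5; h4: attacked by Qg5.
Legal moves for White: none.
Not in check and no legal moves → stalemate.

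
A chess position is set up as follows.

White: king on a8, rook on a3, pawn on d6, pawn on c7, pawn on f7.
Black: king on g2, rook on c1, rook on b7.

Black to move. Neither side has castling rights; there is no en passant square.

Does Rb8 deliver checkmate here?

After Rb8: white king on a8; in check: yes, from the black rook on b8.
White has 6 legal replies: Kxb8, Ka7, cxb8=Q, cxb8=R, cxb8=B, cxb8=N.
In check but a legal move exists → not checkmate.

no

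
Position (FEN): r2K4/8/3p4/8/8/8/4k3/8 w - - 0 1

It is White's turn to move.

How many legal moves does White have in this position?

White to move; king on d8.
In check: yes, from the black rook on a8.
Legal moves: Ke7, Kd7, Kc7.
Count: 3.

3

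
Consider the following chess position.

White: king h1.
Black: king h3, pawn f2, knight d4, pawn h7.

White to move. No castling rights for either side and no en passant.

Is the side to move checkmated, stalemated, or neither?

White to move; white king on h1.
In check: no.
King squares — g1: attacked by Pf2; g2: attacked by Kh3; h2: attacked by Kh3.
Legal moves for White: none.
Not in check and no legal moves → stalemate.

stalemate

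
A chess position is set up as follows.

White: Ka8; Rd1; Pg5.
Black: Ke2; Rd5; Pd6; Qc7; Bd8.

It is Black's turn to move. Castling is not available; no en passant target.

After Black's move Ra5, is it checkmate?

yes

After Ra5: white king on a8; in check: yes, from the black rook on a5.
King squares — a7: attacked by Ra5; b7: attacked by Qc7; b8: attacked by Qc7.
White has no legal moves → checkmate.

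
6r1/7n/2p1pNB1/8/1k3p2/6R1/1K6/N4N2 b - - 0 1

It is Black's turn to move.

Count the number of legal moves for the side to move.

21

Black to move; king on b4.
In check: no.
Legal moves: Rh8, Rf8, Re8, Rd8, Rc8, Rb8, Ra8, Rg7, Rxg6, Nf8, Nxf6, Ng5, Kc5, Kb5, Ka5, Kc4, Ka4, fxg3, e5, c5, f3.
Count: 21.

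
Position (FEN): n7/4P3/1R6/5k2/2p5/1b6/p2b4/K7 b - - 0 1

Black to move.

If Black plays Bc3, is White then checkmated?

After Bc3: white king on a1; in check: yes, from the black bishop on c3.
King squares — b1: attacked by Pa2; a2: attacked by Bb3; b2: attacked by Bc3.
White has no legal moves → checkmate.

yes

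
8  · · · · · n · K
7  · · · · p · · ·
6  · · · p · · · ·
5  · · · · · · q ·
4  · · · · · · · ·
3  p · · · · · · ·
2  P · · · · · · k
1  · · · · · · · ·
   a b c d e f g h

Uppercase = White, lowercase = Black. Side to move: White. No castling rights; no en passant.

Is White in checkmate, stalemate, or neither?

White to move; white king on h8.
In check: no.
King squares — g7: attacked by Qg5; h7: attacked by Nf8; g8: attacked by Qg5.
Legal moves for White: none.
Not in check and no legal moves → stalemate.

stalemate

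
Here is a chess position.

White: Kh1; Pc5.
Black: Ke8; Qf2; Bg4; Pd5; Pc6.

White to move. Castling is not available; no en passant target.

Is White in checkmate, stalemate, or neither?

stalemate

White to move; white king on h1.
In check: no.
King squares — g1: attacked by Qf2; g2: attacked by Qf2; h2: attacked by Qf2.
Legal moves for White: none.
Not in check and no legal moves → stalemate.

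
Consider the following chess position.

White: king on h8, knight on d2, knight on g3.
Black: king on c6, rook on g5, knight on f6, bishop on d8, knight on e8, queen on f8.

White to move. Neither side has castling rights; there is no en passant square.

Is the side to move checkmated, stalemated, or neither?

White to move; white king on h8.
In check: yes, from the black queen on f8.
King squares — g7: attacked by Rg5; h7: attacked by Nf6; g8: attacked by Rg5.
Legal moves for White: none.
In check with no legal moves → checkmate.

checkmate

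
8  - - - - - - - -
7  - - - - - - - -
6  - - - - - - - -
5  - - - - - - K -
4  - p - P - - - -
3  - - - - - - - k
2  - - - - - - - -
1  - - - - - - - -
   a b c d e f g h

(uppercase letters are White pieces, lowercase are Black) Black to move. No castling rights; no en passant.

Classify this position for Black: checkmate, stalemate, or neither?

Black to move; black king on h3.
In check: no.
Legal moves for Black: Kg3, Kh2, Kg2, b3.
Black has 4 legal moves and is not in check → neither.

neither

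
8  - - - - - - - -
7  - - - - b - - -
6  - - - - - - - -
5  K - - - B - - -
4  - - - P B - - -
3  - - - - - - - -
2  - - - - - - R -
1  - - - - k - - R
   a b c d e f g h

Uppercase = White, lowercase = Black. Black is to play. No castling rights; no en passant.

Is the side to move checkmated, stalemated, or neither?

Black to move; black king on e1.
In check: yes, from the white rook on h1.
King squares — d1: attacked by Rh1; f1: attacked by Rh1; d2: attacked by Rg2; e2: attacked by Rg2; f2: attacked by Rg2.
Legal moves for Black: none.
In check with no legal moves → checkmate.

checkmate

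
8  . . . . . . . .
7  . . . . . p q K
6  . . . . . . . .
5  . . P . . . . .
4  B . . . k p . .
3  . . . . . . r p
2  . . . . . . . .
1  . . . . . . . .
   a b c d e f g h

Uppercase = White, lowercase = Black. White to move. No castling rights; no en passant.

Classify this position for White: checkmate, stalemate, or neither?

checkmate

White to move; white king on h7.
In check: yes, from the black queen on g7.
King squares — g6: attacked by Rg3; h6: attacked by Qg7; g7: attacked by Rg3; g8: attacked by Qg7; h8: attacked by Qg7.
Legal moves for White: none.
In check with no legal moves → checkmate.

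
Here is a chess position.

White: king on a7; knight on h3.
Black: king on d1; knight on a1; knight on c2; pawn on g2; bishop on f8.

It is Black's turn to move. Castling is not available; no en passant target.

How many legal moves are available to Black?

21

Black to move; king on d1.
In check: no.
Legal moves: Bg7, Be7, Bh6, Bd6, Bc5+, Bb4, Ba3, Nd4, Nb4, Ne3, Na3, Ne1, Ke2, Kd2, Ke1, Kc1, Nb3, g1=Q+, g1=R, g1=B+, g1=N.
Count: 21.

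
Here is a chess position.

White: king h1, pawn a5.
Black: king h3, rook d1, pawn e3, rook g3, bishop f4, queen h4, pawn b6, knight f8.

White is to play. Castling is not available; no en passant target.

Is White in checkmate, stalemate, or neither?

White to move; white king on h1.
In check: yes, from the black rook on d1.
King squares — g1: attacked by Rd1; g2: attacked by Rg3; h2: attacked by Kh3.
Legal moves for White: none.
In check with no legal moves → checkmate.

checkmate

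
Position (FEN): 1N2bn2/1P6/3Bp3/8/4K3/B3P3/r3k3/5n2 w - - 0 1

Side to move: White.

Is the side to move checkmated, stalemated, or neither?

neither

White to move; white king on e4.
In check: no.
Legal moves for White include: Nd7, Nc6, Na6, Bxf8, Be7, Bc7, Be5, Bdc5, Bf4, Bdb4, Bg3, Bh2, Ke5, Kf4, Kd4, Bac5, Bab4, Bb2, ... (list truncated; more exist).
White has legal moves and is not in check → neither.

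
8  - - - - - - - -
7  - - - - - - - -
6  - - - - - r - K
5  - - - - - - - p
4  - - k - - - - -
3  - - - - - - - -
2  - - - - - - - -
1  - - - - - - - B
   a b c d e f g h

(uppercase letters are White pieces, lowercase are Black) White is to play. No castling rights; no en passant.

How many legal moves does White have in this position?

4

White to move; king on h6.
In check: yes, from the black rook on f6.
Legal moves: Kh7, Kg7, Kxh5, Kg5.
Count: 4.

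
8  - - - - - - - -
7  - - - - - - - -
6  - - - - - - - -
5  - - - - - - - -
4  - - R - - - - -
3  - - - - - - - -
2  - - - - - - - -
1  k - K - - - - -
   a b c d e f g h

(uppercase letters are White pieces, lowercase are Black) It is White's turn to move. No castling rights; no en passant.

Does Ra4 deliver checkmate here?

yes

After Ra4: black king on a1; in check: yes, from the white rook on a4.
King squares — b1: attacked by Kc1; a2: attacked by Ra4; b2: attacked by Kc1.
Black has no legal moves → checkmate.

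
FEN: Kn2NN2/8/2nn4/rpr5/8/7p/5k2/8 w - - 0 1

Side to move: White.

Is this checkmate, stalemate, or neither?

checkmate

White to move; white king on a8.
In check: yes, from the black rook on a5.
King squares — a7: attacked by Ra5; b7: attacked by Nd6; b8: attacked by Nc6.
Legal moves for White: none.
In check with no legal moves → checkmate.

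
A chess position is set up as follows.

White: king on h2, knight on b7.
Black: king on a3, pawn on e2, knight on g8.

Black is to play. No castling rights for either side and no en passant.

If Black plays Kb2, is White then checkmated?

After Kb2: white king on h2; in check: no.
White is not in check, so this cannot be checkmate.

no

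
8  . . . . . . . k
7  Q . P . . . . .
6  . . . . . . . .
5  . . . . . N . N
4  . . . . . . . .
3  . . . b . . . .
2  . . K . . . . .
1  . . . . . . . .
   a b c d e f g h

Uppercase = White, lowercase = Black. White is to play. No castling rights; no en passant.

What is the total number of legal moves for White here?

7

White to move; king on c2.
In check: yes, from the black bishop on d3.
Legal moves: Kxd3, Kc3, Kb3, Kd2, Kb2, Kd1, Kc1.
Count: 7.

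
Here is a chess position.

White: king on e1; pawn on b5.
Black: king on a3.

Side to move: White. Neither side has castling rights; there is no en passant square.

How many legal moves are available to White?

White to move; king on e1.
In check: no.
Legal moves: Kf2, Ke2, Kd2, Kf1, Kd1, b6.
Count: 6.

6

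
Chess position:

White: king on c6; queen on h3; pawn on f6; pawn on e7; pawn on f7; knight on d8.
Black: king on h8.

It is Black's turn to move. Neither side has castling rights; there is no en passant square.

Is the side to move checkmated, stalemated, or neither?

Black to move; black king on h8.
In check: yes, from the white queen on h3.
King squares — g7: attacked by Pf6; h7: attacked by Qh3; g8: attacked by Pf7.
Legal moves for Black: none.
In check with no legal moves → checkmate.

checkmate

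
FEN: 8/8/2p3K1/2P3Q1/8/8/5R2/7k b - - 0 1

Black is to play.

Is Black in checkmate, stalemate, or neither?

Black to move; black king on h1.
In check: no.
King squares — g1: attacked by Qg5; g2: attacked by Rf2; h2: attacked by Rf2.
Legal moves for Black: none.
Not in check and no legal moves → stalemate.

stalemate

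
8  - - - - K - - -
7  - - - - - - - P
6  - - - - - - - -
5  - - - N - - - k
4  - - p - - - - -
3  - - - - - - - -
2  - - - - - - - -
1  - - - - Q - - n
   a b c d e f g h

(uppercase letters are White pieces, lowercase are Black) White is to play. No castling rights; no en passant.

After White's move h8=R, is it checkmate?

After h8=R: black king on h5; in check: yes, from the white rook on h8.
Black has 3 legal replies: Kg6, Kg5, Kg4.
In check but a legal move exists → not checkmate.

no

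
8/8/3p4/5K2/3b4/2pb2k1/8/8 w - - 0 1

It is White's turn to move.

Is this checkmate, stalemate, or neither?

White to move; white king on f5.
In check: yes, from the black bishop on d3.
King squares — e4: attacked by Bd3; f4: attacked by Kg3; g4: attacked by Kg3; e5: attacked by Bd4; g5: available; e6: available; f6: attacked by Bd4; g6: attacked by Bd3.
Legal moves for White: Ke6, Kg5.
White is in check but has 2 legal moves → neither.

neither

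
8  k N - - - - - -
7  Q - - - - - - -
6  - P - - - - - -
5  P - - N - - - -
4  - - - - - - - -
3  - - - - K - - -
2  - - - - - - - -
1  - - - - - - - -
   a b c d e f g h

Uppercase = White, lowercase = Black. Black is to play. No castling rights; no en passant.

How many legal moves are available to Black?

0

Black to move; king on a8.
In check: yes, from the white queen on a7.
Legal moves: none.
Count: 0.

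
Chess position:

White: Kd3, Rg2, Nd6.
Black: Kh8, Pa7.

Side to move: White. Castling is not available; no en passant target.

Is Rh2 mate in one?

After Rh2: black king on h8; in check: yes, from the white rook on h2.
Black has 2 legal replies: Kg8, Kg7.
In check but a legal move exists → not checkmate.

no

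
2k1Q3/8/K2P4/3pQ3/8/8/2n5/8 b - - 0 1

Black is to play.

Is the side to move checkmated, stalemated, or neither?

checkmate

Black to move; black king on c8.
In check: yes, from the white queen on e8.
King squares — b7: attacked by Ka6; c7: attacked by Pd6; d7: attacked by Qe8; b8: attacked by Qe8; d8: attacked by Qe8.
Legal moves for Black: none.
In check with no legal moves → checkmate.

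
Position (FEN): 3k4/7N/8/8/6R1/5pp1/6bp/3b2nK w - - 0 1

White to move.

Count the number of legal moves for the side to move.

White to move; king on h1.
In check: yes, from the black bishop on g2.
Legal moves: none.
Count: 0.

0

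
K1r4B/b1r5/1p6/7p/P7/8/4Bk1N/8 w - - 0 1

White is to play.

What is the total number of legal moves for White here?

White to move; king on a8.
In check: yes, from the black rook on c8.
Legal moves: none.
Count: 0.

0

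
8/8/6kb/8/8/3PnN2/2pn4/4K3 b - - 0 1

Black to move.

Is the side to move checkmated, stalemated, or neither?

Black to move; black king on g6.
In check: no.
Legal moves for Black include: Bf8, Bg7, Bg5, Bf4, Kh7, Kg7, Kf7, Kf6, Kh5, Kf5, Nf5, Nd5, Ng4, Nec4, Ng2+, Nef1, Nd1, Ne4, ... (list truncated; more exist).
Black has legal moves and is not in check → neither.

neither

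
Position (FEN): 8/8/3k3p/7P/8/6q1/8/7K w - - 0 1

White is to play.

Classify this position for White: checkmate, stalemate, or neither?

White to move; white king on h1.
In check: no.
King squares — g1: attacked by Qg3; g2: attacked by Qg3; h2: attacked by Qg3.
Legal moves for White: none.
Not in check and no legal moves → stalemate.

stalemate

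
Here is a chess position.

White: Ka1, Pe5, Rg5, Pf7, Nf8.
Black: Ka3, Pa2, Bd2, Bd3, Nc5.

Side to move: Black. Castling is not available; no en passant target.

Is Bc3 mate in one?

After Bc3: white king on a1; in check: yes, from the black bishop on c3.
King squares — b1: attacked by Pa2; a2: attacked by Ka3; b2: attacked by Ka3.
White has no legal moves → checkmate.

yes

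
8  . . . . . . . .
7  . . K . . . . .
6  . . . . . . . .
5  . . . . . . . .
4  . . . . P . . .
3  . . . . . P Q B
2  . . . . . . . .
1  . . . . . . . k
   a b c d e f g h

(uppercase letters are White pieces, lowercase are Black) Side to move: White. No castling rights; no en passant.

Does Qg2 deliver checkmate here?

yes

After Qg2: black king on h1; in check: yes, from the white queen on g2.
King squares — g1: attacked by Qg2; g2: attacked by Bh3; h2: attacked by Qg2.
Black has no legal moves → checkmate.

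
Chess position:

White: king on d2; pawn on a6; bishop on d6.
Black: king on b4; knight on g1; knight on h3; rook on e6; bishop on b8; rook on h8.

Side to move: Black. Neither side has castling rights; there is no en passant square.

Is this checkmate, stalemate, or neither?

Black to move; black king on b4.
In check: yes, from the white bishop on d6.
King squares — a3: attacked by Bd6; b3: available; c3: attacked by Kd2; a4: available; c4: available; a5: available; b5: available; c5: attacked by Bd6.
Legal moves for Black: Kb5, Ka5, Kc4, Ka4, Kb3, Bxd6, Rxd6+.
Black is in check but has 7 legal moves → neither.

neither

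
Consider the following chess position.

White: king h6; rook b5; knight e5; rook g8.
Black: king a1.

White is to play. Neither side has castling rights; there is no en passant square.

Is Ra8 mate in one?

After Ra8: black king on a1; in check: yes, from the white rook on a8.
King squares — b1: attacked by Rb5; a2: attacked by Ra8; b2: attacked by Rb5.
Black has no legal moves → checkmate.

yes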